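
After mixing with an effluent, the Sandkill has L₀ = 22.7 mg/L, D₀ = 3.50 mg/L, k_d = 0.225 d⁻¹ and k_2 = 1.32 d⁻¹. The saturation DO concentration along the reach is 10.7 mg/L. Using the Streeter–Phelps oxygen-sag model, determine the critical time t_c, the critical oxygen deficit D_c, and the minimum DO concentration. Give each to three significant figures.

t_c ≈ 0.348 d; D_c ≈ 3.58 mg/L; min DO ≈ 7.12 mg/L

At the critical point dD/dt = 0, so k_d L₀ e^(−k_d t) = k_2 D. Substituting D(t) from the Streeter–Phelps equation and solving for t gives
t_c = ln[(k_2/k_d)(1 − D₀(k_2−k_d)/(k_d L₀))] / (k_2−k_d).
Here k_2−k_d = 1.095 d⁻¹ and 1 − D₀(k_2−k_d)/(k_d L₀) = 1 − 3.50×1.095/(0.225×22.7) = 0.2496, so
t_c = ln(5.867 × 0.2496) / 1.095 = 0.3815 / 1.095 = 0.3484 d.
D_c = (k_d/k_2) L₀ e^(−k_d t_c) = (0.225/1.32) × 22.7 × e^(−0.225×0.3484) = 0.1705 × 22.7 × 0.9246 = 3.578 mg/L.
Minimum DO = C_s − D_c = 10.7 − 3.578 = 7.122 mg/L.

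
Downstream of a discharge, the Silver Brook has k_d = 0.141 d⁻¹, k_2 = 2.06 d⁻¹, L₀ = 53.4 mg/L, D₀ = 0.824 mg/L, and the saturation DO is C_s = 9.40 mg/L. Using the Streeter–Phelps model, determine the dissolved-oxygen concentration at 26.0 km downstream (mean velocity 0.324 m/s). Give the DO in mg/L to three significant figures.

DO ≈ 6.42 mg/L

Travel time t = x/v = 26.0 km / (0.324 m/s) = 26000 m / 0.324 m/s = 80250 s = 0.9288 d.
k_d L₀/(k_2−k_d) = 0.141×53.4/(2.06−0.141) = 7.529/1.919 = 3.924 mg/L.
e^(−k_d t) = e^(−0.141×0.9288) = 0.8773; e^(−k_2 t) = e^(−2.06×0.9288) = 0.1476.
D = 3.924 × (0.8773 − 0.1476) + 0.824 × 0.1476 = 2.863 + 0.1216 = 2.985 mg/L.
DO = C_s − D = 9.40 − 2.985 = 6.415 mg/L.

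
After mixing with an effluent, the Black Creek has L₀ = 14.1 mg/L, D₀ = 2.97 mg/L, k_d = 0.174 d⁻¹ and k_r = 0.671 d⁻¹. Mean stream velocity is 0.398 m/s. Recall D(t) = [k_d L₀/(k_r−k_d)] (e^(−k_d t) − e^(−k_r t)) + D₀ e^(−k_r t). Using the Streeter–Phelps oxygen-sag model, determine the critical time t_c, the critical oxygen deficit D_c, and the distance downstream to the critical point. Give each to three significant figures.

t_c ≈ 0.864 d; D_c ≈ 3.15 mg/L; x_c ≈ 29.7 km

t_c = [1/(k_r−k_d)] ln[(k_r/k_d)(1 − D₀(k_r−k_d)/(k_d L₀))]
= [1/(0.671−0.174)] ln[(0.671/0.174)(1 − 2.97×0.4970/(0.174×14.1))]
= (1/0.4970) ln[3.856 × 0.3983] = 2.012 × ln(1.536) = 2.012 × 0.4293 = 0.8638 d.
D_c = (k_d/k_r) L₀ e^(−k_d t_c) = (0.174/0.671) × 14.1 × e^(−0.174×0.8638) = 0.2593 × 14.1 × 0.8605 = 3.146 mg/L.
x_c = v t_c = 0.398 m/s × 0.8638 d × 86400 s/d = 29700 m ≈ 29.7 km.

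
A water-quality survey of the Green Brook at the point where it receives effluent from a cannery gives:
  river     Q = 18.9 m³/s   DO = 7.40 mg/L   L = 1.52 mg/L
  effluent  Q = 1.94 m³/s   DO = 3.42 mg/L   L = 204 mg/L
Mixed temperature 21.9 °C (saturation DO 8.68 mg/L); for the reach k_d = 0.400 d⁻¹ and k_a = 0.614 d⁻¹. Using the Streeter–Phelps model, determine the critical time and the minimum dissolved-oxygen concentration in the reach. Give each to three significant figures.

t_c ≈ 1.80 d; minimum DO ≈ 2.21 mg/L

Mixed DO = (18.9×7.40 + 1.94×3.42)/(18.9+1.94) = 146.5/20.84 = 7.030 mg/L.
Mixed L₀ = (18.9×1.52 + 1.94×204)/(20.84) = 424.5/20.84 = 20.37 mg/L.
Initial deficit D₀ = C_s − DO₀ = 8.68 − 7.030 = 1.650 mg/L.
t_c = (1/0.2140) ln[(0.614/0.400)(1 − 1.650×0.2140/(0.400×20.37))] = 4.673 × ln(1.468) = 1.795 d.
D_c = (0.400/0.614) × 20.37 × e^(−0.400×1.795) = 0.6515 × 20.37 × 0.4877 = 6.471 mg/L.
Minimum DO = 8.68 − 6.471 = 2.209 mg/L.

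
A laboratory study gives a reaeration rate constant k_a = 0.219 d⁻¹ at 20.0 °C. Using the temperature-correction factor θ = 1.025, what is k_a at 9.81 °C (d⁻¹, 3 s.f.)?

k_a(T₂) = k_a(T₁) · θ^(T₂−T₁) = 0.219 × 1.025^(9.81−20.0)
= 0.219 × 1.025^-10.2 = 0.219 × 0.7775 = 0.1703 d⁻¹.

k_a ≈ 0.170 d⁻¹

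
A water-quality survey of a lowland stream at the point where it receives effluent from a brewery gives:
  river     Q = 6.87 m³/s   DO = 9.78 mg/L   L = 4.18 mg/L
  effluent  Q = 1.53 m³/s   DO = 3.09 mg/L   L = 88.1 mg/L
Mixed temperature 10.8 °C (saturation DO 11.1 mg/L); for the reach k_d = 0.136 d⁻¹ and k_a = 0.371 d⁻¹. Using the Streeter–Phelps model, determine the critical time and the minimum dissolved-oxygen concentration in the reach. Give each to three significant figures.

t_c ≈ 3.18 d; minimum DO ≈ 6.47 mg/L

Mixed DO = (6.87×9.78 + 1.53×3.09)/(6.87+1.53) = 71.92/8.400 = 8.561 mg/L.
Mixed L₀ = (6.87×4.18 + 1.53×88.1)/(8.400) = 163.5/8.400 = 19.47 mg/L.
Initial deficit D₀ = C_s − DO₀ = 11.1 − 8.561 = 2.539 mg/L.
t_c = (1/0.2350) ln[(0.371/0.136)(1 − 2.539×0.2350/(0.136×19.47))] = 4.255 × ln(2.113) = 3.184 d.
D_c = (0.136/0.371) × 19.47 × e^(−0.136×3.184) = 0.3666 × 19.47 × 0.6486 = 4.628 mg/L.
Minimum DO = 11.1 − 4.628 = 6.472 mg/L.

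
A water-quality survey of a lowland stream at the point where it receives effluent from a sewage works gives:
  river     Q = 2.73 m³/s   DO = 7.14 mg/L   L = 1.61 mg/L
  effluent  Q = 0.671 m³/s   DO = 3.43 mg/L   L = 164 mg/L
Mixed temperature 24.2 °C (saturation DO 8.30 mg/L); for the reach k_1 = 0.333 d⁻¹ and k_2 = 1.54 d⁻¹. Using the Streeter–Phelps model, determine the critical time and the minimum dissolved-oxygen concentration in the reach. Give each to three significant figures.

t_c ≈ 1.08 d; minimum DO ≈ 3.22 mg/L

Mixed DO = (2.73×7.14 + 0.671×3.43)/(2.73+0.671) = 21.79/3.401 = 6.408 mg/L.
Mixed L₀ = (2.73×1.61 + 0.671×164)/(3.401) = 114.4/3.401 = 33.65 mg/L.
Initial deficit D₀ = C_s − DO₀ = 8.30 − 6.408 = 1.892 mg/L.
t_c = (1/1.207) ln[(1.54/0.333)(1 − 1.892×1.207/(0.333×33.65))] = 0.8285 × ln(3.682) = 1.080 d.
D_c = (0.333/1.54) × 33.65 × e^(−0.333×1.080) = 0.2162 × 33.65 × 0.6979 = 5.078 mg/L.
Minimum DO = 8.30 − 5.078 = 3.222 mg/L.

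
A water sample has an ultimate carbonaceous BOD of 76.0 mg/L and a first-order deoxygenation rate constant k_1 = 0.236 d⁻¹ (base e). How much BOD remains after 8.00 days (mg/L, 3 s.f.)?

L_t = L₀ e^(−k_1 t) = 76.0 × e^(−0.236×8.00) = 76.0 × 0.1514 = 11.50 mg/L.

L ≈ 11.5 mg/L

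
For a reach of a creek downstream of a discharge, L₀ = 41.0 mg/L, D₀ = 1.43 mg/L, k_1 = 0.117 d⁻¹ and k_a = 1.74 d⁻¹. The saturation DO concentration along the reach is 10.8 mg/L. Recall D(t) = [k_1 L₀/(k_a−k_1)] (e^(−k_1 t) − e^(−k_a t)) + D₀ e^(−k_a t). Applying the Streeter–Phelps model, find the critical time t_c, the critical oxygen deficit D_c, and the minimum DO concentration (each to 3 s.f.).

t_c ≈ 1.26 d; D_c ≈ 2.38 mg/L; min DO ≈ 8.42 mg/L

At the critical point dD/dt = 0, so k_1 L₀ e^(−k_1 t) = k_a D. Substituting D(t) from the Streeter–Phelps equation and solving for t gives
t_c = ln[(k_a/k_1)(1 − D₀(k_a−k_1)/(k_1 L₀))] / (k_a−k_1).
Here k_a−k_1 = 1.623 d⁻¹ and 1 − D₀(k_a−k_1)/(k_1 L₀) = 1 − 1.43×1.623/(0.117×41.0) = 0.5162, so
t_c = ln(14.87 × 0.5162) / 1.623 = 2.038 / 1.623 = 1.256 d.
L(t_c) = L₀ e^(−k_1 t_c) = 41.0 × 0.8634 = 35.40 mg/L, and at the critical point k_a D_c = k_1 L, so D_c = (0.117/1.74) × 35.40 = 2.380 mg/L.
Minimum DO = C_s − D_c = 10.8 − 2.380 = 8.420 mg/L.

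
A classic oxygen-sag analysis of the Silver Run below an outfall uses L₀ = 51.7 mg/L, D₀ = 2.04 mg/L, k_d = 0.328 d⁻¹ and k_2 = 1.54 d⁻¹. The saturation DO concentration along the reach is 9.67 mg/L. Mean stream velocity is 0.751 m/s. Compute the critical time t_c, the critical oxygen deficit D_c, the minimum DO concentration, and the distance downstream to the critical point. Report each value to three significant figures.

t_c ≈ 1.15 d; D_c ≈ 7.56 mg/L; min DO ≈ 2.11 mg/L; x_c ≈ 74.4 km

With k_2/k_d = 4.695 and 1 − D₀(k_2−k_d)/(k_d L₀) = 0.8542,
t_c = ln(4.695 × 0.8542) / (1.54 − 0.328) = ln(4.011) / 1.212 = 1.389/1.212 = 1.146 d.
D_c = (k_d/k_2) L₀ e^(−k_d t_c) = (0.328/1.54) × 51.7 × e^(−0.328×1.146) = 0.2130 × 51.7 × 0.6867 = 7.561 mg/L.
Minimum DO = C_s − D_c = 9.67 − 7.561 = 2.109 mg/L.
x_c = v t_c = 0.751 m/s × 1.146 d × 86400 s/d = 74360 m ≈ 74.4 km.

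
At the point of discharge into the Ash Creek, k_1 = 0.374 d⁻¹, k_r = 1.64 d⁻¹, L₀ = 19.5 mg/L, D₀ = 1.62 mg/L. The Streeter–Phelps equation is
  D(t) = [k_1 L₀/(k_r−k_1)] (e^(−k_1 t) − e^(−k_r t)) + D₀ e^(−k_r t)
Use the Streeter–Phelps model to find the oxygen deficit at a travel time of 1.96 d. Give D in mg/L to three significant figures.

D ≈ 2.60 mg/L

k_1 L₀/(k_r−k_1) = 0.374×19.5/(1.64−0.374) = 7.293/1.266 = 5.761 mg/L.
e^(−k_1 t) = e^(−0.374×1.960) = 0.4804; e^(−k_r t) = e^(−1.64×1.960) = 0.04018.
D = 5.761 × (0.4804 − 0.04018) + 1.62 × 0.04018 = 2.536 + 0.06509 = 2.601 mg/L.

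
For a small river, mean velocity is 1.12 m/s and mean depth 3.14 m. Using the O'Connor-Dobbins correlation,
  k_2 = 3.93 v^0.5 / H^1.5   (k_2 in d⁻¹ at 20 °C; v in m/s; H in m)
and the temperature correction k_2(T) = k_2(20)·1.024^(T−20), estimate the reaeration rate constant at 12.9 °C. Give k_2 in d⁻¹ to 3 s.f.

k_2 ≈ 0.632 d⁻¹

k_2(20) = 3.93 × 1.12^0.5 / 3.14^1.5 = 3.93 × 1.058 / 5.564 = 0.7475 d⁻¹.
k_2(12.9) = 0.7475 × 1.024^(12.9−20) = 0.7475 × 0.8450 = 0.6317 d⁻¹.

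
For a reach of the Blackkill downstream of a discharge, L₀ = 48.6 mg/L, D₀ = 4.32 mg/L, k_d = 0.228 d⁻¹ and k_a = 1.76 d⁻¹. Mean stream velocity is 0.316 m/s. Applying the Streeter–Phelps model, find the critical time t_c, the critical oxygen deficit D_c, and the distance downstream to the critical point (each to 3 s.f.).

With k_a/k_d = 7.719 and 1 − D₀(k_a−k_d)/(k_d L₀) = 0.4027,
t_c = ln(7.719 × 0.4027) / (1.76 − 0.228) = ln(3.109) / 1.532 = 1.134/1.532 = 0.7404 d.
L(t_c) = L₀ e^(−k_d t_c) = 48.6 × 0.8447 = 41.05 mg/L, and at the critical point k_a D_c = k_d L, so D_c = (0.228/1.76) × 41.05 = 5.318 mg/L.
x_c = v t_c = 0.316 m/s × 0.7404 d × 86400 s/d = 20210 m ≈ 20.2 km.

t_c ≈ 0.740 d; D_c ≈ 5.32 mg/L; x_c ≈ 20.2 km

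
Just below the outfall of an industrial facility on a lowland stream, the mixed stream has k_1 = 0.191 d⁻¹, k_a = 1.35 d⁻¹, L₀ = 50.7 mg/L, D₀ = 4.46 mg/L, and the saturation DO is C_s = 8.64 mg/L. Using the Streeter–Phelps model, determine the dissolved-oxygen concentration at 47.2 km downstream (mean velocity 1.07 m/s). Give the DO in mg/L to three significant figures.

DO ≈ 3.02 mg/L

Travel time t = x/v = 47.2 km / (1.07 m/s) = 47200 m / 1.07 m/s = 44110 s = 0.5106 d.
k_1 L₀/(k_a−k_1) = 0.191×50.7/(1.35−0.191) = 9.684/1.159 = 8.355 mg/L.
e^(−k_1 t) = e^(−0.191×0.5106) = 0.9071; e^(−k_a t) = e^(−1.35×0.5106) = 0.5020.
D = 8.355 × (0.9071 − 0.5020) + 4.46 × 0.5020 = 3.385 + 2.239 = 5.624 mg/L.
DO = C_s − D = 8.64 − 5.624 = 3.016 mg/L.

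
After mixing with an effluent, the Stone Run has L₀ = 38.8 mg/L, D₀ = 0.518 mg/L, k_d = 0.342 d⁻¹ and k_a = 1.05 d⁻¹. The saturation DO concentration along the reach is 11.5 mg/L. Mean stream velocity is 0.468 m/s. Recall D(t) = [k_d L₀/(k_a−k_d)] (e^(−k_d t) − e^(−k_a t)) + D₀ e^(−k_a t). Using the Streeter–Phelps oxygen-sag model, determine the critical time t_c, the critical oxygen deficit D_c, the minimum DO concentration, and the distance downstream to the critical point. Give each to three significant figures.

t_c ≈ 1.54 d; D_c ≈ 7.45 mg/L; min DO ≈ 4.05 mg/L; x_c ≈ 62.5 km

t_c = [1/(k_a−k_d)] ln[(k_a/k_d)(1 − D₀(k_a−k_d)/(k_d L₀))]
= [1/(1.05−0.342)] ln[(1.05/0.342)(1 − 0.518×0.7080/(0.342×38.8))]
= (1/0.7080) ln[3.070 × 0.9724] = 1.412 × ln(2.985) = 1.412 × 1.094 = 1.545 d.
L(t_c) = L₀ e^(−k_d t_c) = 38.8 × 0.5896 = 22.88 mg/L, and at the critical point k_a D_c = k_d L, so D_c = (0.342/1.05) × 22.88 = 7.451 mg/L.
Minimum DO = C_s − D_c = 11.5 − 7.451 = 4.049 mg/L.
x_c = v t_c = 0.468 m/s × 1.545 d × 86400 s/d = 62460 m ≈ 62.5 km.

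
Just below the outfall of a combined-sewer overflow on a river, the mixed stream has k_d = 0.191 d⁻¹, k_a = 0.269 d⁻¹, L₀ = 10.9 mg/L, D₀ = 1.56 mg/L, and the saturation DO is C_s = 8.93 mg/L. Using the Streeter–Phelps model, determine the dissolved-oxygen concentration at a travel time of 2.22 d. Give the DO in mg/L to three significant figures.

k_d L₀/(k_a−k_d) = 0.191×10.9/(0.269−0.191) = 2.082/0.07800 = 26.69 mg/L.
e^(−k_d t) = e^(−0.191×2.220) = 0.6544; e^(−k_a t) = e^(−0.269×2.220) = 0.5504.
D = 26.69 × (0.6544 − 0.5504) + 1.56 × 0.5504 = 2.777 + 0.8586 = 3.636 mg/L.
DO = C_s − D = 8.93 − 3.636 = 5.294 mg/L.

DO ≈ 5.29 mg/L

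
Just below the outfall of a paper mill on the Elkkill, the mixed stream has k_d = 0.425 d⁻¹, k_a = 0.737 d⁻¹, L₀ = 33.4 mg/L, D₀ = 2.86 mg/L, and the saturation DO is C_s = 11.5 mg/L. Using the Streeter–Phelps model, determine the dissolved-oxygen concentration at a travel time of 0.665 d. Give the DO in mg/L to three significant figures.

k_d L₀/(k_a−k_d) = 0.425×33.4/(0.737−0.425) = 14.19/0.3120 = 45.50 mg/L.
e^(−k_d t) = e^(−0.425×0.6650) = 0.7538; e^(−k_a t) = e^(−0.737×0.6650) = 0.6126.
D = 45.50 × (0.7538 − 0.6126) + 2.86 × 0.6126 = 6.426 + 1.752 = 8.178 mg/L.
DO = C_s − D = 11.5 − 8.178 = 3.322 mg/L.

DO ≈ 3.32 mg/L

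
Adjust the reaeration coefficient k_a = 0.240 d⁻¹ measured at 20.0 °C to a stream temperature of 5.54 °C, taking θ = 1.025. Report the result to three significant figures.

k_a ≈ 0.168 d⁻¹

k_a(T₂) = k_a(T₁) · θ^(T₂−T₁) = 0.240 × 1.025^(5.54−20.0)
= 0.240 × 1.025^-14.5 = 0.240 × 0.6997 = 0.1679 d⁻¹.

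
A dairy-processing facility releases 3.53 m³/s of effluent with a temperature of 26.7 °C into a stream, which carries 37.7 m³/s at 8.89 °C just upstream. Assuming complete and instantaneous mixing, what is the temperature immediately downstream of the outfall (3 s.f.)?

10.4 °C

Flow-weighted mixing: C = (Q_r C_r + Q_w C_w)/(Q_r + Q_w)
= (37.7×8.89 + 3.53×26.7)/(37.7 + 3.53) = 429.4/41.23 = 10.41 °C.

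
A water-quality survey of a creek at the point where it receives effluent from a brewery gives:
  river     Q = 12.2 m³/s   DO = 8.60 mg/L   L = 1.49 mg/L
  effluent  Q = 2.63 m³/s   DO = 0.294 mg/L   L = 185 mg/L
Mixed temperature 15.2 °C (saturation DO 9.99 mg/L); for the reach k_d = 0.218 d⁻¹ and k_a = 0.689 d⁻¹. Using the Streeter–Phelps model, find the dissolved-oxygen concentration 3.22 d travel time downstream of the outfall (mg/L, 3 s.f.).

Mixed DO = (12.2×8.60 + 2.63×0.294)/(12.2+2.63) = 105.7/14.83 = 7.127 mg/L.
Mixed L₀ = (12.2×1.49 + 2.63×185)/(14.83) = 504.7/14.83 = 34.03 mg/L.
Initial deficit D₀ = C_s − DO₀ = 9.99 − 7.127 = 2.863 mg/L.
D(3.22) = [0.218×34.03/(0.689−0.218)](e^(−0.218×3.22) − e^(−0.689×3.22)) + 2.863 e^(−0.689×3.22)
= 15.75 × (0.4956 − 0.1088) + 2.863 × 0.1088 = 6.405 mg/L.
DO = 9.99 − 6.405 = 3.585 mg/L.

DO ≈ 3.58 mg/L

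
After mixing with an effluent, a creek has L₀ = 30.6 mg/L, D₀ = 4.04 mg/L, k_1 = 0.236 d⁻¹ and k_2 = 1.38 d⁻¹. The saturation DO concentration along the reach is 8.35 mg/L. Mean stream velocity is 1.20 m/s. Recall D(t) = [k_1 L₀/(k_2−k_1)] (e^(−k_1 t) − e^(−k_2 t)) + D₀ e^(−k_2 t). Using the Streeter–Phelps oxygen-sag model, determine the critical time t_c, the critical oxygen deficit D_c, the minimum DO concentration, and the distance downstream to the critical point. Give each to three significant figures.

t_c ≈ 0.651 d; D_c ≈ 4.49 mg/L; min DO ≈ 3.86 mg/L; x_c ≈ 67.5 km

At the critical point dD/dt = 0, so k_1 L₀ e^(−k_1 t) = k_2 D. Substituting D(t) from the Streeter–Phelps equation and solving for t gives
t_c = ln[(k_2/k_1)(1 − D₀(k_2−k_1)/(k_1 L₀))] / (k_2−k_1).
Here k_2−k_1 = 1.144 d⁻¹ and 1 − D₀(k_2−k_1)/(k_1 L₀) = 1 − 4.04×1.144/(0.236×30.6) = 0.3600, so
t_c = ln(5.847 × 0.3600) / 1.144 = 0.7444 / 1.144 = 0.6507 d.
D_c = (k_1/k_2) L₀ e^(−k_1 t_c) = (0.236/1.38) × 30.6 × e^(−0.236×0.6507) = 0.1710 × 30.6 × 0.8576 = 4.488 mg/L.
Minimum DO = C_s − D_c = 8.35 − 4.488 = 3.862 mg/L.
x_c = v t_c = 1.20 m/s × 0.6507 d × 86400 s/d = 67460 m ≈ 67.5 km.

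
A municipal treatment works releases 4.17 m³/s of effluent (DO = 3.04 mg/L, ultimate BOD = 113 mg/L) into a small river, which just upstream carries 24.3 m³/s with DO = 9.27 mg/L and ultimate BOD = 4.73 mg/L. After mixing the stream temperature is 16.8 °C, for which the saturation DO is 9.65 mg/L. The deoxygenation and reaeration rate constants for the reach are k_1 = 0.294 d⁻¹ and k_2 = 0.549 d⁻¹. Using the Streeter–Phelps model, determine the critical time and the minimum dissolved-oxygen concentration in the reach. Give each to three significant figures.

t_c ≈ 2.23 d; minimum DO ≈ 3.93 mg/L

Mixed DO = (24.3×9.27 + 4.17×3.04)/(24.3+4.17) = 237.9/28.47 = 8.357 mg/L.
Mixed L₀ = (24.3×4.73 + 4.17×113)/(28.47) = 586.1/28.47 = 20.59 mg/L.
Initial deficit D₀ = C_s − DO₀ = 9.65 − 8.357 = 1.293 mg/L.
t_c = (1/0.2550) ln[(0.549/0.294)(1 − 1.293×0.2550/(0.294×20.59))] = 3.922 × ln(1.766) = 2.230 d.
D_c = (0.294/0.549) × 20.59 × e^(−0.294×2.230) = 0.5355 × 20.59 × 0.5192 = 5.724 mg/L.
Minimum DO = 9.65 − 5.724 = 3.926 mg/L.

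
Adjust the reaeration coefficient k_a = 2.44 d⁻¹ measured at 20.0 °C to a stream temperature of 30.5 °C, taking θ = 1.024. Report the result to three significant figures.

k_a ≈ 3.13 d⁻¹

k_a(T₂) = k_a(T₁) · θ^(T₂−T₁) = 2.44 × 1.024^(30.5−20.0)
= 2.44 × 1.024^10.5 = 2.44 × 1.283 = 3.130 d⁻¹.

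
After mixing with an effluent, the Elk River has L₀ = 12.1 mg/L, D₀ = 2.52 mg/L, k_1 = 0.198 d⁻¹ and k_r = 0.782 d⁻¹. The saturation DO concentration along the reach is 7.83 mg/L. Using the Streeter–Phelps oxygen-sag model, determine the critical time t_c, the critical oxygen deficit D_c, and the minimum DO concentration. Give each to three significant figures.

At the critical point dD/dt = 0, so k_1 L₀ e^(−k_1 t) = k_r D. Substituting D(t) from the Streeter–Phelps equation and solving for t gives
t_c = ln[(k_r/k_1)(1 − D₀(k_r−k_1)/(k_1 L₀))] / (k_r−k_1).
Here k_r−k_1 = 0.5840 d⁻¹ and 1 − D₀(k_r−k_1)/(k_1 L₀) = 1 − 2.52×0.5840/(0.198×12.1) = 0.3857, so
t_c = ln(3.949 × 0.3857) / 0.5840 = 0.4210 / 0.5840 = 0.7208 d.
D_c = (k_1/k_r) L₀ e^(−k_1 t_c) = (0.198/0.782) × 12.1 × e^(−0.198×0.7208) = 0.2532 × 12.1 × 0.8670 = 2.656 mg/L.
Minimum DO = C_s − D_c = 7.83 − 2.656 = 5.174 mg/L.

t_c ≈ 0.721 d; D_c ≈ 2.66 mg/L; min DO ≈ 5.17 mg/L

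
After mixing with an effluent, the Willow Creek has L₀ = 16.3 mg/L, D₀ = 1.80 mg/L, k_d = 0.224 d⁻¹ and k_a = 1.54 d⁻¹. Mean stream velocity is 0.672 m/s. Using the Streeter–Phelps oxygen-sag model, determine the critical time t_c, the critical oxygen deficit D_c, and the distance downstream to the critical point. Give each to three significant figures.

t_c ≈ 0.670 d; D_c ≈ 2.04 mg/L; x_c ≈ 38.9 km

t_c = [1/(k_a−k_d)] ln[(k_a/k_d)(1 − D₀(k_a−k_d)/(k_d L₀))]
= [1/(1.54−0.224)] ln[(1.54/0.224)(1 − 1.80×1.316/(0.224×16.3))]
= (1/1.316) ln[6.875 × 0.3512] = 0.7599 × ln(2.415) = 0.7599 × 0.8816 = 0.6699 d.
L(t_c) = L₀ e^(−k_d t_c) = 16.3 × 0.8607 = 14.03 mg/L, and at the critical point k_a D_c = k_d L, so D_c = (0.224/1.54) × 14.03 = 2.041 mg/L.
x_c = v t_c = 0.672 m/s × 0.6699 d × 86400 s/d = 38890 m ≈ 38.9 km.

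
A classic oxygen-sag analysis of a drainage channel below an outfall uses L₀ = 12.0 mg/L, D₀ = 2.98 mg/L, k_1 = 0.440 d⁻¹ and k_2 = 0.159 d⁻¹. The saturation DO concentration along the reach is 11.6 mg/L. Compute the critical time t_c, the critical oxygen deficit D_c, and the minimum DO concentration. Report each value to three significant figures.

t_c ≈ 3.10 d; D_c ≈ 8.49 mg/L; min DO ≈ 3.11 mg/L

t_c = [1/(k_2−k_1)] ln[(k_2/k_1)(1 − D₀(k_2−k_1)/(k_1 L₀))]
= [1/(0.159−0.440)] ln[(0.159/0.440)(1 − 2.98×-0.2810/(0.440×12.0))]
= (1/-0.2810) ln[0.3614 × 1.159] = -3.559 × ln(0.4187) = -3.559 × -0.8707 = 3.098 d.
D_c = (k_1/k_2) L₀ e^(−k_1 t_c) = (0.440/0.159) × 12.0 × e^(−0.440×3.098) = 2.767 × 12.0 × 0.2558 = 8.495 mg/L.
Minimum DO = C_s − D_c = 11.6 − 8.495 = 3.105 mg/L.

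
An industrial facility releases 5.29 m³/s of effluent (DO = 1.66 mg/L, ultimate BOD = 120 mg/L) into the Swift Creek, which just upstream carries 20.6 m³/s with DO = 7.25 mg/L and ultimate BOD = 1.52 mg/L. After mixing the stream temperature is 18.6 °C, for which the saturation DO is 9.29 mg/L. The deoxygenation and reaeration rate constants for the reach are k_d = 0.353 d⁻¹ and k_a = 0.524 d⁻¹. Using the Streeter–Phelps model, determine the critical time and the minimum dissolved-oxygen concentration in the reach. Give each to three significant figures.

t_c ≈ 1.95 d; minimum DO ≈ 0.578 mg/L

Mixed DO = (20.6×7.25 + 5.29×1.66)/(20.6+5.29) = 158.1/25.89 = 6.108 mg/L.
Mixed L₀ = (20.6×1.52 + 5.29×120)/(25.89) = 666.1/25.89 = 25.73 mg/L.
Initial deficit D₀ = C_s − DO₀ = 9.29 − 6.108 = 3.182 mg/L.
t_c = (1/0.1710) ln[(0.524/0.353)(1 − 3.182×0.1710/(0.353×25.73))] = 5.848 × ln(1.395) = 1.949 d.
D_c = (0.353/0.524) × 25.73 × e^(−0.353×1.949) = 0.6737 × 25.73 × 0.5026 = 8.712 mg/L.
Minimum DO = 9.29 − 8.712 = 0.5783 mg/L.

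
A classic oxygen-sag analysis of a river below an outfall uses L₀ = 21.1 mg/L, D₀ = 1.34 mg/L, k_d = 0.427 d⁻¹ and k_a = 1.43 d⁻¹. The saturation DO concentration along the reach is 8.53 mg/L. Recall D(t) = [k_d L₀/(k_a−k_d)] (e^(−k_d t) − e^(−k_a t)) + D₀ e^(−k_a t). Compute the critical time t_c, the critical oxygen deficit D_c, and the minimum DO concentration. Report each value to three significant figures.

With k_a/k_d = 3.349 and 1 − D₀(k_a−k_d)/(k_d L₀) = 0.8508,
t_c = ln(3.349 × 0.8508) / (1.43 − 0.427) = ln(2.849) / 1.003 = 1.047/1.003 = 1.044 d.
L(t_c) = L₀ e^(−k_d t_c) = 21.1 × 0.6403 = 13.51 mg/L, and at the critical point k_a D_c = k_d L, so D_c = (0.427/1.43) × 13.51 = 4.034 mg/L.
Minimum DO = C_s − D_c = 8.53 − 4.034 = 4.496 mg/L.

t_c ≈ 1.04 d; D_c ≈ 4.03 mg/L; min DO ≈ 4.50 mg/L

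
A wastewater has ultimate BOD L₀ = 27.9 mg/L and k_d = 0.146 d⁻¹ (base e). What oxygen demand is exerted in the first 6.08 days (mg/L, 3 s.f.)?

y ≈ 16.4 mg/L

y_t = L₀(1 − e^(−k_d t)) = 27.9 × (1 − e^(−0.146×6.08))
= 27.9 × (1 − 0.4116) = 27.9 × 0.5884 = 16.42 mg/L.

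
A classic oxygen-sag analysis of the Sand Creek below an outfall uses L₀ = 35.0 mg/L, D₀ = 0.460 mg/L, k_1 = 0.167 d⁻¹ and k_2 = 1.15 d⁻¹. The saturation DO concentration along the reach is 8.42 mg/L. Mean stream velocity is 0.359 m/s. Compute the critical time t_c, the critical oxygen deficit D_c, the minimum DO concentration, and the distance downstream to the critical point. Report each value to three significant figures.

With k_2/k_1 = 6.886 and 1 − D₀(k_2−k_1)/(k_1 L₀) = 0.9226,
t_c = ln(6.886 × 0.9226) / (1.15 − 0.167) = ln(6.353) / 0.9830 = 1.849/0.9830 = 1.881 d.
L(t_c) = L₀ e^(−k_1 t_c) = 35.0 × 0.7304 = 25.56 mg/L, and at the critical point k_2 D_c = k_1 L, so D_c = (0.167/1.15) × 25.56 = 3.712 mg/L.
Minimum DO = C_s − D_c = 8.42 − 3.712 = 4.708 mg/L.
x_c = v t_c = 0.359 m/s × 1.881 d × 86400 s/d = 58340 m ≈ 58.3 km.

t_c ≈ 1.88 d; D_c ≈ 3.71 mg/L; min DO ≈ 4.71 mg/L; x_c ≈ 58.3 km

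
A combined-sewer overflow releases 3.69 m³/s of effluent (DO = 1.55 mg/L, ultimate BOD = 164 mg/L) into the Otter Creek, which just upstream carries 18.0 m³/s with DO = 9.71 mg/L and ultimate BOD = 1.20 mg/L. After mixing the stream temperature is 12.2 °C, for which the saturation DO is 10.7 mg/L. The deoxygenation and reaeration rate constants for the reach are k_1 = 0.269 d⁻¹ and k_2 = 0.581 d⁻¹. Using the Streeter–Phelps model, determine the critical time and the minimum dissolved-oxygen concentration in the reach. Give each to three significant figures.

t_c ≈ 2.15 d; minimum DO ≈ 3.19 mg/L

Mixed DO = (18.0×9.71 + 3.69×1.55)/(18.0+3.69) = 180.5/21.69 = 8.322 mg/L.
Mixed L₀ = (18.0×1.20 + 3.69×164)/(21.69) = 626.8/21.69 = 28.90 mg/L.
Initial deficit D₀ = C_s − DO₀ = 10.7 − 8.322 = 2.378 mg/L.
t_c = (1/0.3120) ln[(0.581/0.269)(1 − 2.378×0.3120/(0.269×28.90))] = 3.205 × ln(1.954) = 2.147 d.
D_c = (0.269/0.581) × 28.90 × e^(−0.269×2.147) = 0.4630 × 28.90 × 0.5613 = 7.510 mg/L.
Minimum DO = 10.7 − 7.510 = 3.190 mg/L.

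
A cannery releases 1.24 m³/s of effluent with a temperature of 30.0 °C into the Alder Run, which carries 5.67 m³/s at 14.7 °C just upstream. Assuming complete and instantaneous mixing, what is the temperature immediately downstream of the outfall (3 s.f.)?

17.4 °C

Flow-weighted mixing: C = (Q_r C_r + Q_w C_w)/(Q_r + Q_w)
= (5.67×14.7 + 1.24×30.0)/(5.67 + 1.24) = 120.5/6.910 = 17.45 °C.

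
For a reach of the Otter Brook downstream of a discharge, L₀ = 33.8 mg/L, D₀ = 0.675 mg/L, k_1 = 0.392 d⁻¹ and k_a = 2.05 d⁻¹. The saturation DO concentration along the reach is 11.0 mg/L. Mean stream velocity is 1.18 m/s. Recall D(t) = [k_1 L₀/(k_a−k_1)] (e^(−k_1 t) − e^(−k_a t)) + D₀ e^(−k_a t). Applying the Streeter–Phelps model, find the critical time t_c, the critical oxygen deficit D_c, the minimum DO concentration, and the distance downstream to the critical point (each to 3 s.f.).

t_c ≈ 0.945 d; D_c ≈ 4.46 mg/L; min DO ≈ 6.54 mg/L; x_c ≈ 96.3 km

t_c = [1/(k_a−k_1)] ln[(k_a/k_1)(1 − D₀(k_a−k_1)/(k_1 L₀))]
= [1/(2.05−0.392)] ln[(2.05/0.392)(1 − 0.675×1.658/(0.392×33.8))]
= (1/1.658) ln[5.230 × 0.9155] = 0.6031 × ln(4.788) = 0.6031 × 1.566 = 0.9446 d.
D_c = (k_1/k_a) L₀ e^(−k_1 t_c) = (0.392/2.05) × 33.8 × e^(−0.392×0.9446) = 0.1912 × 33.8 × 0.6905 = 4.463 mg/L.
Minimum DO = C_s − D_c = 11.0 − 4.463 = 6.537 mg/L.
x_c = v t_c = 1.18 m/s × 0.9446 d × 86400 s/d = 96300 m ≈ 96.3 km.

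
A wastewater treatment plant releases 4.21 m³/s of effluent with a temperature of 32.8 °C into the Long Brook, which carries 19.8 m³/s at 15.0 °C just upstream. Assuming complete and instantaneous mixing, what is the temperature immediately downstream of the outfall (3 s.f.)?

18.1 °C

Flow-weighted mixing: C = (Q_r C_r + Q_w C_w)/(Q_r + Q_w)
= (19.8×15.0 + 4.21×32.8)/(19.8 + 4.21) = 435.1/24.01 = 18.12 °C.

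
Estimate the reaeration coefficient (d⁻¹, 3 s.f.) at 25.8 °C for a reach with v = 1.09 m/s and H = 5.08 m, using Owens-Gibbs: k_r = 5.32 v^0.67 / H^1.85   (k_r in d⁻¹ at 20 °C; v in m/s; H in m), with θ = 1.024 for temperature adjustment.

k_r(20) = 5.32 × 1.09^0.67 / 5.08^1.85 = 5.32 × 1.059 / 20.22 = 0.2787 d⁻¹.
k_r(25.8) = 0.2787 × 1.024^(25.8−20) = 0.2787 × 1.147 = 0.3198 d⁻¹.

k_r ≈ 0.320 d⁻¹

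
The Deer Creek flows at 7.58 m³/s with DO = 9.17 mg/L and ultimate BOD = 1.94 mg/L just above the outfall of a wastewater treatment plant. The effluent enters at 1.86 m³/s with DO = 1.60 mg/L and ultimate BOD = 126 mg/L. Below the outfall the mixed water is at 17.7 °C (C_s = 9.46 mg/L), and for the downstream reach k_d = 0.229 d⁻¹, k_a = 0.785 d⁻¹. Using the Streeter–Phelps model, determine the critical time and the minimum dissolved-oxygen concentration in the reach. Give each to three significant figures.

Mixed DO = (7.58×9.17 + 1.86×1.60)/(7.58+1.86) = 72.48/9.440 = 7.678 mg/L.
Mixed L₀ = (7.58×1.94 + 1.86×126)/(9.440) = 249.1/9.440 = 26.38 mg/L.
Initial deficit D₀ = C_s − DO₀ = 9.46 − 7.678 = 1.782 mg/L.
t_c = (1/0.5560) ln[(0.785/0.229)(1 − 1.782×0.5560/(0.229×26.38))] = 1.799 × ln(2.866) = 1.894 d.
D_c = (0.229/0.785) × 26.38 × e^(−0.229×1.894) = 0.2917 × 26.38 × 0.6481 = 4.989 mg/L.
Minimum DO = 9.46 − 4.989 = 4.471 mg/L.

t_c ≈ 1.89 d; minimum DO ≈ 4.47 mg/L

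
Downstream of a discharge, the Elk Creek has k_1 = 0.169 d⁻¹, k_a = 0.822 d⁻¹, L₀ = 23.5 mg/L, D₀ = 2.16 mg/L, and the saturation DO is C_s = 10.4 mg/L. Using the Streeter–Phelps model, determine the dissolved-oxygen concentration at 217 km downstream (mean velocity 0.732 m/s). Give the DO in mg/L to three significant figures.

Travel time t = x/v = 217 km / (0.732 m/s) = 217000 m / 0.732 m/s = 296400 s = 3.431 d.
k_1 L₀/(k_a−k_1) = 0.169×23.5/(0.822−0.169) = 3.972/0.6530 = 6.082 mg/L.
e^(−k_1 t) = e^(−0.169×3.431) = 0.5600; e^(−k_a t) = e^(−0.822×3.431) = 0.05958.
D = 6.082 × (0.5600 − 0.05958) + 2.16 × 0.05958 = 3.043 + 0.1287 = 3.172 mg/L.
DO = C_s − D = 10.4 − 3.172 = 7.228 mg/L.

DO ≈ 7.23 mg/L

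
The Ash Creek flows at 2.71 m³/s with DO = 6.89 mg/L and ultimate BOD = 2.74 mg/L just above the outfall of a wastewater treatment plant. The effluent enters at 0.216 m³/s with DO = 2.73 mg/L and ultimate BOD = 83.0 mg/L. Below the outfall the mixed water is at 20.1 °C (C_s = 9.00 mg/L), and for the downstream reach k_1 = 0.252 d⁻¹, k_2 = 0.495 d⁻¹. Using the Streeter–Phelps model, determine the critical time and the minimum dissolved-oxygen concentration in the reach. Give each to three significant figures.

t_c ≈ 1.49 d; minimum DO ≈ 5.97 mg/L

Mixed DO = (2.71×6.89 + 0.216×2.73)/(2.71+0.216) = 19.26/2.926 = 6.583 mg/L.
Mixed L₀ = (2.71×2.74 + 0.216×83.0)/(2.926) = 25.35/2.926 = 8.665 mg/L.
Initial deficit D₀ = C_s − DO₀ = 9.00 − 6.583 = 2.417 mg/L.
t_c = (1/0.2430) ln[(0.495/0.252)(1 − 2.417×0.2430/(0.252×8.665))] = 4.115 × ln(1.436) = 1.489 d.
D_c = (0.252/0.495) × 8.665 × e^(−0.252×1.489) = 0.5091 × 8.665 × 0.6872 = 3.031 mg/L.
Minimum DO = 9.00 − 3.031 = 5.969 mg/L.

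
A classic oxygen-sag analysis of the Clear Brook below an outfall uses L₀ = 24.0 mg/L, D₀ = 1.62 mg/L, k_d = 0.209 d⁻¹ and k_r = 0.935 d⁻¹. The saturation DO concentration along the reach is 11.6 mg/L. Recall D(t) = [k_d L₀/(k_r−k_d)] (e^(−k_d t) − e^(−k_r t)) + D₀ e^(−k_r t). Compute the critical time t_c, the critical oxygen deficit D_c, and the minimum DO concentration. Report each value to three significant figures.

t_c ≈ 1.70 d; D_c ≈ 3.76 mg/L; min DO ≈ 7.84 mg/L

t_c = [1/(k_r−k_d)] ln[(k_r/k_d)(1 − D₀(k_r−k_d)/(k_d L₀))]
= [1/(0.935−0.209)] ln[(0.935/0.209)(1 − 1.62×0.7260/(0.209×24.0))]
= (1/0.7260) ln[4.474 × 0.7655] = 1.377 × ln(3.425) = 1.377 × 1.231 = 1.696 d.
D_c = (k_d/k_r) L₀ e^(−k_d t_c) = (0.209/0.935) × 24.0 × e^(−0.209×1.696) = 0.2235 × 24.0 × 0.7016 = 3.764 mg/L.
Minimum DO = C_s − D_c = 11.6 − 3.764 = 7.836 mg/L.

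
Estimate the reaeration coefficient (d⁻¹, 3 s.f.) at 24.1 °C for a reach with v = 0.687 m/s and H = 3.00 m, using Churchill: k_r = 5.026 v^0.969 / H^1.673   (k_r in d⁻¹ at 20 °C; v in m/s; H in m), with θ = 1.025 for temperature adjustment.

k_r ≈ 0.615 d⁻¹

k_r(20) = 5.026 × 0.687^0.969 / 3.00^1.673 = 5.026 × 0.6950 / 6.284 = 0.5559 d⁻¹.
k_r(24.1) = 0.5559 × 1.025^(24.1−20) = 0.5559 × 1.107 = 0.6151 d⁻¹.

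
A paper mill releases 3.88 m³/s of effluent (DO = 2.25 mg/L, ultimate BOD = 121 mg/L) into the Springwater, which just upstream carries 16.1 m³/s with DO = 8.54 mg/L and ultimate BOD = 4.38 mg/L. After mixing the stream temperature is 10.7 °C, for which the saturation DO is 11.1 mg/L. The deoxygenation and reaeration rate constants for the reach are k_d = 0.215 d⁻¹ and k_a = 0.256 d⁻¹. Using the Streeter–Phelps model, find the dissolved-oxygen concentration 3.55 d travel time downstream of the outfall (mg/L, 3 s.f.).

Mixed DO = (16.1×8.54 + 3.88×2.25)/(16.1+3.88) = 146.2/19.98 = 7.319 mg/L.
Mixed L₀ = (16.1×4.38 + 3.88×121)/(19.98) = 540.0/19.98 = 27.03 mg/L.
Initial deficit D₀ = C_s − DO₀ = 11.1 − 7.319 = 3.781 mg/L.
D(3.55) = [0.215×27.03/(0.256−0.215)](e^(−0.215×3.55) − e^(−0.256×3.55)) + 3.781 e^(−0.256×3.55)
= 141.7 × (0.4661 − 0.4030) + 3.781 × 0.4030 = 10.47 mg/L.
DO = 11.1 − 10.47 = 0.6272 mg/L.

DO ≈ 0.627 mg/L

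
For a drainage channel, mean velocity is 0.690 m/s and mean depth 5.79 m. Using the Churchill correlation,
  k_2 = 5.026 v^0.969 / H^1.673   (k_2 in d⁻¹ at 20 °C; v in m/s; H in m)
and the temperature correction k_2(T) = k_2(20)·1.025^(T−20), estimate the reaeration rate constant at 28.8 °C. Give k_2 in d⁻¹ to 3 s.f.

k_2 ≈ 0.231 d⁻¹

k_2(20) = 5.026 × 0.690^0.969 / 5.79^1.673 = 5.026 × 0.6980 / 18.88 = 0.1858 d⁻¹.
k_2(28.8) = 0.1858 × 1.025^(28.8−20) = 0.1858 × 1.243 = 0.2309 d⁻¹.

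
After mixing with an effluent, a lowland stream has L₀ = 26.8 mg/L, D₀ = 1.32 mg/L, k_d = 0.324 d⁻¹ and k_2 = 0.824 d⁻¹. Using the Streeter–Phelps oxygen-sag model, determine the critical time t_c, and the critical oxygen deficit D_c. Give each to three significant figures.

With k_2/k_d = 2.543 and 1 − D₀(k_2−k_d)/(k_d L₀) = 0.9240,
t_c = ln(2.543 × 0.9240) / (0.824 − 0.324) = ln(2.350) / 0.5000 = 0.8544/0.5000 = 1.709 d.
D_c = (k_d/k_2) L₀ e^(−k_d t_c) = (0.324/0.824) × 26.8 × e^(−0.324×1.709) = 0.3932 × 26.8 × 0.5749 = 6.058 mg/L.

t_c ≈ 1.71 d; D_c ≈ 6.06 mg/L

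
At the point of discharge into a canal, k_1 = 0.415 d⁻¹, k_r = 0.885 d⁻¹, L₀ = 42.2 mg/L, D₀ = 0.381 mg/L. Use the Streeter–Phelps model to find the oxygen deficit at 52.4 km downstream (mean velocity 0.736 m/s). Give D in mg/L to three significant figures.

D ≈ 8.68 mg/L

Travel time t = x/v = 52.4 km / (0.736 m/s) = 52400 m / 0.736 m/s = 71200 s = 0.8240 d.
k_1 L₀/(k_r−k_1) = 0.415×42.2/(0.885−0.415) = 17.51/0.4700 = 37.26 mg/L.
e^(−k_1 t) = e^(−0.415×0.8240) = 0.7104; e^(−k_r t) = e^(−0.885×0.8240) = 0.4823.
D = 37.26 × (0.7104 − 0.4823) + 0.381 × 0.4823 = 8.500 + 0.1837 = 8.683 mg/L.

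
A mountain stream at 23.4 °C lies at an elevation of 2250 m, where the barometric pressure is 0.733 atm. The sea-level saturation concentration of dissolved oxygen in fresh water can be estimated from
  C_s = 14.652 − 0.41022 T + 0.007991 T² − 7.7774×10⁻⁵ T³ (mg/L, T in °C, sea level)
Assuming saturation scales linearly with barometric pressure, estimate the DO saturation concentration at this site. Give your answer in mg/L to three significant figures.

C_s ≈ 6.18 mg/L

At sea level: C_s = 14.652 − 0.41022×23.4 + 0.007991×23.4² − 7.7774×10⁻⁵×23.4³ = 8.432 mg/L.
Pressure correction: C_s' = 8.432 × 0.733 = 6.181 mg/L.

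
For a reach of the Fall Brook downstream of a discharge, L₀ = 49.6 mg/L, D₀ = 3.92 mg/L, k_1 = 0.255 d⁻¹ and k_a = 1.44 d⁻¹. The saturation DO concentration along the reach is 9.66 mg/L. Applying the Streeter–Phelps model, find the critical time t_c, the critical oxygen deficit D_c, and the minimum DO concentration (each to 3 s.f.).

With k_a/k_1 = 5.647 and 1 − D₀(k_a−k_1)/(k_1 L₀) = 0.6327,
t_c = ln(5.647 × 0.6327) / (1.44 − 0.255) = ln(3.573) / 1.185 = 1.273/1.185 = 1.075 d.
D_c = (k_1/k_a) L₀ e^(−k_1 t_c) = (0.255/1.44) × 49.6 × e^(−0.255×1.075) = 0.1771 × 49.6 × 0.7603 = 6.678 mg/L.
Minimum DO = C_s − D_c = 9.66 − 6.678 = 2.982 mg/L.

t_c ≈ 1.07 d; D_c ≈ 6.68 mg/L; min DO ≈ 2.98 mg/L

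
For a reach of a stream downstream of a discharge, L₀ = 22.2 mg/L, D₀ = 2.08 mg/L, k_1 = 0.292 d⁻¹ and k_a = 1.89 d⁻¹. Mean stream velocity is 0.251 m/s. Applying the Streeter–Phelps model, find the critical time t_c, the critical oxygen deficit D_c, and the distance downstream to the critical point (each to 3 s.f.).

t_c ≈ 0.719 d; D_c ≈ 2.78 mg/L; x_c ≈ 15.6 km

With k_a/k_1 = 6.473 and 1 − D₀(k_a−k_1)/(k_1 L₀) = 0.4873,
t_c = ln(6.473 × 0.4873) / (1.89 − 0.292) = ln(3.154) / 1.598 = 1.149/1.598 = 0.7188 d.
D_c = (k_1/k_a) L₀ e^(−k_1 t_c) = (0.292/1.89) × 22.2 × e^(−0.292×0.7188) = 0.1545 × 22.2 × 0.8107 = 2.781 mg/L.
x_c = v t_c = 0.251 m/s × 0.7188 d × 86400 s/d = 15590 m ≈ 15.6 km.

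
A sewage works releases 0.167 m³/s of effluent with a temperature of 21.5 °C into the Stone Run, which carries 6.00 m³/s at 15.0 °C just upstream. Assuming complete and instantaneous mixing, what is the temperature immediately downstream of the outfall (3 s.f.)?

15.2 °C

Flow-weighted mixing: C = (Q_r C_r + Q_w C_w)/(Q_r + Q_w)
= (6.00×15.0 + 0.167×21.5)/(6.00 + 0.167) = 93.59/6.167 = 15.18 °C.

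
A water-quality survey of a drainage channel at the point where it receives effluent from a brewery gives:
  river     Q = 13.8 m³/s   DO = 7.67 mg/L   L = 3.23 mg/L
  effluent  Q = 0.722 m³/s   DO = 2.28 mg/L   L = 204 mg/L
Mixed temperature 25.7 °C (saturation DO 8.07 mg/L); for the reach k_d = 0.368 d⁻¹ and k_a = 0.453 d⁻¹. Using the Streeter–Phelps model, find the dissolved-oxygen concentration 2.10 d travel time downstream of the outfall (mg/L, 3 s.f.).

DO ≈ 3.49 mg/L

Mixed DO = (13.8×7.67 + 0.722×2.28)/(13.8+0.722) = 107.5/14.52 = 7.402 mg/L.
Mixed L₀ = (13.8×3.23 + 0.722×204)/(14.52) = 191.9/14.52 = 13.21 mg/L.
Initial deficit D₀ = C_s − DO₀ = 8.07 − 7.402 = 0.6680 mg/L.
D(2.10) = [0.368×13.21/(0.453−0.368)](e^(−0.368×2.10) − e^(−0.453×2.10)) + 0.6680 e^(−0.453×2.10)
= 57.20 × (0.4617 − 0.3862) + 0.6680 × 0.3862 = 4.575 mg/L.
DO = 8.07 − 4.575 = 3.495 mg/L.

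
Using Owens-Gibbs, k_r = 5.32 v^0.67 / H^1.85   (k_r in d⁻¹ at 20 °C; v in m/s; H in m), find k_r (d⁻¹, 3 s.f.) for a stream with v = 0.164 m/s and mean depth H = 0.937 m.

k_r = 5.32 × 0.164^0.67 / 0.937^1.85 = 5.32 × 0.2978 / 0.8866 = 1.787 d⁻¹.

k_r ≈ 1.79 d⁻¹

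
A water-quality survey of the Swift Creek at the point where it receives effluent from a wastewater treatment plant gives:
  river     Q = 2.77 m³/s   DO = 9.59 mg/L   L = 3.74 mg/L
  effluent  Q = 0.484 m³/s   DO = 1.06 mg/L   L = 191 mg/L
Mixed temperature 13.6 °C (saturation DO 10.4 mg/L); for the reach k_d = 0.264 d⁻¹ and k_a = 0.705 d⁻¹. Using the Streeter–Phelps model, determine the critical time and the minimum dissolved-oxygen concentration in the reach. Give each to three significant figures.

Mixed DO = (2.77×9.59 + 0.484×1.06)/(2.77+0.484) = 27.08/3.254 = 8.321 mg/L.
Mixed L₀ = (2.77×3.74 + 0.484×191)/(3.254) = 102.8/3.254 = 31.59 mg/L.
Initial deficit D₀ = C_s − DO₀ = 10.4 − 8.321 = 2.079 mg/L.
t_c = (1/0.4410) ln[(0.705/0.264)(1 − 2.079×0.4410/(0.264×31.59))] = 2.268 × ln(2.377) = 1.963 d.
D_c = (0.264/0.705) × 31.59 × e^(−0.264×1.963) = 0.3745 × 31.59 × 0.5955 = 7.045 mg/L.
Minimum DO = 10.4 − 7.045 = 3.355 mg/L.

t_c ≈ 1.96 d; minimum DO ≈ 3.35 mg/L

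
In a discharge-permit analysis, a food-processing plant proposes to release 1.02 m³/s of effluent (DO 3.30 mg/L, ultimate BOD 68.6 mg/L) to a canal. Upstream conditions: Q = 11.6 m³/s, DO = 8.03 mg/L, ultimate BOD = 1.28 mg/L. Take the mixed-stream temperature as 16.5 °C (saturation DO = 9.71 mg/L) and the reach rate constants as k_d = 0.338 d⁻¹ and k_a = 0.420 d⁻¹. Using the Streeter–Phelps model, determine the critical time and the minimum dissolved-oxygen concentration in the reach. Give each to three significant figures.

Mixed DO = (11.6×8.03 + 1.02×3.30)/(11.6+1.02) = 96.51/12.62 = 7.648 mg/L.
Mixed L₀ = (11.6×1.28 + 1.02×68.6)/(12.62) = 84.82/12.62 = 6.721 mg/L.
Initial deficit D₀ = C_s − DO₀ = 9.71 − 7.648 = 2.062 mg/L.
t_c = (1/0.08200) ln[(0.420/0.338)(1 − 2.062×0.08200/(0.338×6.721))] = 12.20 × ln(1.150) = 1.706 d.
D_c = (0.338/0.420) × 6.721 × e^(−0.338×1.706) = 0.8048 × 6.721 × 0.5619 = 3.039 mg/L.
Minimum DO = 9.71 − 3.039 = 6.671 mg/L.

t_c ≈ 1.71 d; minimum DO ≈ 6.67 mg/L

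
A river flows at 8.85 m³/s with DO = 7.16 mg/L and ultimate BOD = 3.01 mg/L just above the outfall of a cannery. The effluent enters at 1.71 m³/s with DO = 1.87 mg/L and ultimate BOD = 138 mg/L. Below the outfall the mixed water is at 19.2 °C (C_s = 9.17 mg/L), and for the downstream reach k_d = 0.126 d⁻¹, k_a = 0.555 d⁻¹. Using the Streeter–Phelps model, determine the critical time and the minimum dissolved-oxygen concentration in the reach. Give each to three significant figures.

t_c ≈ 2.29 d; minimum DO ≈ 4.94 mg/L

Mixed DO = (8.85×7.16 + 1.71×1.87)/(8.85+1.71) = 66.56/10.56 = 6.303 mg/L.
Mixed L₀ = (8.85×3.01 + 1.71×138)/(10.56) = 262.6/10.56 = 24.87 mg/L.
Initial deficit D₀ = C_s − DO₀ = 9.17 − 6.303 = 2.867 mg/L.
t_c = (1/0.4290) ln[(0.555/0.126)(1 − 2.867×0.4290/(0.126×24.87))] = 2.331 × ln(2.676) = 2.295 d.
D_c = (0.126/0.555) × 24.87 × e^(−0.126×2.295) = 0.2270 × 24.87 × 0.7489 = 4.228 mg/L.
Minimum DO = 9.17 − 4.228 = 4.942 mg/L.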